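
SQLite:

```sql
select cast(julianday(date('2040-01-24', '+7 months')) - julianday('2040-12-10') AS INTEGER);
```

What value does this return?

-108

Adding +7 months to 2040-01-24 gives 2040-08-24.
7 days remain in August 2040 after the 24th (31 − 24).
September 2040: 30 days.
October 2040: 31 days.
November 2040: 30 days.
Then 10 days into December 2040.
Total: 7 + 30 + 31 + 30 + 10 = 108.
The subtraction is earlier − later, so the result is −108 → -108.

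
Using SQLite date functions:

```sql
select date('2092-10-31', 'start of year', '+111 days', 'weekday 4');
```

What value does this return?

`start of year` rewinds 2092-10-31 to 2092-01-01.
Applying '+111 days' to 2092-01-01: counting 111 days forward gives 2092-04-21.
`weekday 4` advances to the next Thursday; 2092-04-21 is a Monday, so it moves forward to 2092-04-24.

2092-04-24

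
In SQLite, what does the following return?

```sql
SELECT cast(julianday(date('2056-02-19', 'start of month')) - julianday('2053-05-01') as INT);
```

`start of month` rewinds 2056-02-19 to 2056-02-01.
30 days remain in May 2053 after the 1st (31 − 1).
Full months from June 2053 through January 2056 contribute their day counts.
Then 1 day into February 2056.
Total: 30 + 30 + 31 + 31 + 30 + 31 + 30 + 31 + 31 + 28 + 31 + 30 + 31 + 30 + 31 + 31 + 30 + 31 + 30 + 31 + 31 + 28 + 31 + 30 + 31 + 30 + 31 + 31 + 30 + 31 + 30 + 31 + 31 + 1 = 1006.

1006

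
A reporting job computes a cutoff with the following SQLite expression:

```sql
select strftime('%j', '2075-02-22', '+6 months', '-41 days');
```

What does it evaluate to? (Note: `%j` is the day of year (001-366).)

193

First apply '+6 months', '-41 days': 2075-02-22 → 2075-07-12.
Day-of-year for 2075-07-12: days since 2075-01-01 inclusive = 193, zero-padded to 193.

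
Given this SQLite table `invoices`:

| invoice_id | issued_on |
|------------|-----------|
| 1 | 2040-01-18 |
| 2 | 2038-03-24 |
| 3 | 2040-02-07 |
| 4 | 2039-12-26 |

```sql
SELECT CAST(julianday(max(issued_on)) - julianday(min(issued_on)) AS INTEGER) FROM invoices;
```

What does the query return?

MIN = 2038-03-24, MAX = 2040-02-07.
7 days remain in March 2038 after the 24th (31 − 24).
Full months from April 2038 through January 2040 contribute their day counts.
Then 7 days into February 2040.
Total: 7 + 30 + 31 + 30 + 31 + 31 + 30 + 31 + 30 + 31 + 31 + 28 + 31 + 30 + 31 + 30 + 31 + 31 + 30 + 31 + 30 + 31 + 31 + 7 = 685.

685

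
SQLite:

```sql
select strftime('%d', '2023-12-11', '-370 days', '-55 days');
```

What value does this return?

12

First apply '-370 days', '-55 days': 2023-12-11 → 2022-10-12.
`%d` extracts the 2-digit day of month: 12.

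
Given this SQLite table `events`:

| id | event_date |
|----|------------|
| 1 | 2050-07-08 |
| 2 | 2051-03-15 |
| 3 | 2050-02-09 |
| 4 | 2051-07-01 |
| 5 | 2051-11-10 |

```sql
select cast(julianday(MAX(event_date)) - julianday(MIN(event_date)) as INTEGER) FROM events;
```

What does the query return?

MIN = 2050-02-09, MAX = 2051-11-10.
19 days remain in February 2050 after the 9th (28 − 9).
Full months from March 2050 through October 2051 contribute their day counts.
Then 10 days into November 2051.
Total: 19 + 31 + 30 + 31 + 30 + 31 + 31 + 30 + 31 + 30 + 31 + 31 + 28 + 31 + 30 + 31 + 30 + 31 + 31 + 30 + 31 + 10 = 639.

639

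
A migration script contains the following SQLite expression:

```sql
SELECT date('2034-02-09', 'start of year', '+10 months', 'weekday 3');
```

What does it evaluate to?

`start of year` rewinds 2034-02-09 to 2034-01-01.
Adding +10 months to 2034-01-01 gives 2034-11-01.
`weekday 3` advances to the next Wednesday; 2034-11-01 is already a Wednesday, so it stays at 2034-11-01.

2034-11-01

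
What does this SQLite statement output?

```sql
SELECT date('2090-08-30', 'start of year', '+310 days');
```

2090-11-07

`start of year` rewinds 2090-08-30 to 2090-01-01.
Applying '+310 days' to 2090-01-01: counting 310 days forward gives 2090-11-07.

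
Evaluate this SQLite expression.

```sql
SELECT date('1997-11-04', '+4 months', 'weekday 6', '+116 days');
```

1998-07-01

Adding +4 months to 1997-11-04 gives 1998-03-04.
`weekday 6` advances to the next Saturday; 1998-03-04 is a Wednesday, so it moves forward to 1998-03-07.
Applying '+116 days' to 1998-03-07: counting 116 days forward gives 1998-07-01.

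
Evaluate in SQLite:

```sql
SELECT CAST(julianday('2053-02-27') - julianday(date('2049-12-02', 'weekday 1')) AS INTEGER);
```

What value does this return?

1179

`weekday 1` advances to the next Monday; 2049-12-02 is a Thursday, so it moves forward to 2049-12-06.
25 days remain in December 2049 after the 6th (31 − 6).
Full months from January 2050 through January 2053 contribute their day counts.
Then 27 days into February 2053.
Total: 25 + 31 + 28 + 31 + 30 + 31 + 30 + 31 + 31 + 30 + 31 + 30 + 31 + 31 + 28 + 31 + 30 + 31 + 30 + 31 + 31 + 30 + 31 + 30 + 31 + 31 + 29 + 31 + 30 + 31 + 30 + 31 + 31 + 30 + 31 + 30 + 31 + 31 + 27 = 1179.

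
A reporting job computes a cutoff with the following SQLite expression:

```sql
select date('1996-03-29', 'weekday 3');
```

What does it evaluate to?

1996-04-03

`weekday 3` advances to the next Wednesday; 1996-03-29 is a Friday, so it moves forward to 1996-04-03.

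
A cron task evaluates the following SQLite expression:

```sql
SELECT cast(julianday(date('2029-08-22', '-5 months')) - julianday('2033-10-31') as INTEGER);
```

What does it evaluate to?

-1684

Adding -5 months to 2029-08-22 gives 2029-03-22.
9 days remain in March 2029 after the 22nd (31 − 22).
Full months from April 2029 through September 2033 contribute their day counts.
Then 31 days into October 2033.
Total: 9 + 30 + 31 + 30 + 31 + 31 + 30 + 31 + 30 + 31 + 31 + 28 + 31 + 30 + 31 + 30 + 31 + 31 + 30 + 31 + 30 + 31 + 31 + 28 + 31 + 30 + 31 + 30 + 31 + 31 + 30 + 31 + 30 + 31 + 31 + 29 + 31 + 30 + 31 + 30 + 31 + 31 + 30 + 31 + 30 + 31 + 31 + 28 + 31 + 30 + 31 + 30 + 31 + 31 + 30 + 31 = 1684.
The subtraction is earlier − later, so the result is −1684 → -1684.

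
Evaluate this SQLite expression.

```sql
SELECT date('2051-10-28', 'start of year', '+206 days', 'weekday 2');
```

`start of year` rewinds 2051-10-28 to 2051-01-01.
Applying '+206 days' to 2051-01-01: counting 206 days forward gives 2051-07-26.
`weekday 2` advances to the next Tuesday; 2051-07-26 is a Wednesday, so it moves forward to 2051-08-01.

2051-08-01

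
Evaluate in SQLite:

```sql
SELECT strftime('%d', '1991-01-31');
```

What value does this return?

31

`%d` extracts the 2-digit day of month: 31.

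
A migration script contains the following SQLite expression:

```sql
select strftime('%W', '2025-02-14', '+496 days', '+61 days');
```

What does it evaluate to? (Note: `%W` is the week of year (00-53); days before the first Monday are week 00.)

34

First apply '+496 days', '+61 days': 2025-02-14 → 2026-08-25.
2026-08-25 is a Tuesday. SQLite's %W counts Mondays since the year started; the result is 34.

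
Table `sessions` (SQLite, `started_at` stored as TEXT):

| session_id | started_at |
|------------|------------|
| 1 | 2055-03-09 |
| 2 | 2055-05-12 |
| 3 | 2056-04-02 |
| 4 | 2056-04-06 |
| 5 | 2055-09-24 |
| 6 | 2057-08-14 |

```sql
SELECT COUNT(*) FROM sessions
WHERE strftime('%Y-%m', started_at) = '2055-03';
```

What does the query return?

Rows with year-month 2055-03: 2055-03-09 → 1.

1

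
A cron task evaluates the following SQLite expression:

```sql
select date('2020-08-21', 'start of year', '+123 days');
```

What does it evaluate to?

2020-05-03

`start of year` rewinds 2020-08-21 to 2020-01-01.
Applying '+123 days' to 2020-01-01: counting 123 days forward gives 2020-05-03.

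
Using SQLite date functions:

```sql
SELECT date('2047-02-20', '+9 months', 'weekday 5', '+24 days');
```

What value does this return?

2047-12-16

Adding +9 months to 2047-02-20 gives 2047-11-20.
`weekday 5` advances to the next Friday; 2047-11-20 is a Wednesday, so it moves forward to 2047-11-22.
November 2047 has 30 days; 8 remain after the 22nd, so 9 days reach 2047-12-01.
Advancing 15 more days within December lands on 2047-12-16.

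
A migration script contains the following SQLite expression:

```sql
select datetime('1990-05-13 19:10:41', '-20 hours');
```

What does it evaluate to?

-20 hours from 1990-05-13 19:10:41 is 1990-05-12 23:10:41 (crosses midnight).

1990-05-12 23:10:41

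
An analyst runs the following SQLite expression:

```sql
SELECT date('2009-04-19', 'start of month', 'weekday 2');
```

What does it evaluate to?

2009-04-07

`start of month` rewinds 2009-04-19 to 2009-04-01.
`weekday 2` advances to the next Tuesday; 2009-04-01 is a Wednesday, so it moves forward to 2009-04-07.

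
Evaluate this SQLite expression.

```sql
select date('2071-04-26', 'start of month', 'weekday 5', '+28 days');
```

2071-05-01

`start of month` rewinds 2071-04-26 to 2071-04-01.
`weekday 5` advances to the next Friday; 2071-04-01 is a Wednesday, so it moves forward to 2071-04-03.
April 2071 has 30 days; 27 remain after the 3rd, so 28 days reach 2071-05-01.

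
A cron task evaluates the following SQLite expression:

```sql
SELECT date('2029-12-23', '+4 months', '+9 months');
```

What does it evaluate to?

2031-01-23

Adding +4 months to 2029-12-23 gives 2030-04-23.
Adding +9 months to 2030-04-23 gives 2031-01-23.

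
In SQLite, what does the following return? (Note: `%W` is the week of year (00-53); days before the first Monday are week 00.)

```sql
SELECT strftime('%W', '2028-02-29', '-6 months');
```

34

First apply '-6 months': 2028-02-29 → 2027-08-29.
2027-08-29 is a Sunday. SQLite's %W counts Mondays since the year started; the result is 34.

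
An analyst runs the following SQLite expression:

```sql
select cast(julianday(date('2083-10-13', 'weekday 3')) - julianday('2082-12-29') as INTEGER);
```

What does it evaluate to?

`weekday 3` advances to the next Wednesday; 2083-10-13 is already a Wednesday, so it stays at 2083-10-13.
2 days remain in December 2082 after the 29th (31 − 29).
Full months from January 2083 through September 2083 contribute their day counts.
Then 13 days into October 2083.
Total: 2 + 31 + 28 + 31 + 30 + 31 + 30 + 31 + 31 + 30 + 13 = 288.

288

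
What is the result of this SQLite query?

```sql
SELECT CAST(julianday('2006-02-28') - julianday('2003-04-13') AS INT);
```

17 days remain in April 2003 after the 13th (30 − 13).
Full months from May 2003 through January 2006 contribute their day counts.
Then 28 days into February 2006.
Total: 17 + 31 + 30 + 31 + 31 + 30 + 31 + 30 + 31 + 31 + 29 + 31 + 30 + 31 + 30 + 31 + 31 + 30 + 31 + 30 + 31 + 31 + 28 + 31 + 30 + 31 + 30 + 31 + 31 + 30 + 31 + 30 + 31 + 31 + 28 = 1052.

1052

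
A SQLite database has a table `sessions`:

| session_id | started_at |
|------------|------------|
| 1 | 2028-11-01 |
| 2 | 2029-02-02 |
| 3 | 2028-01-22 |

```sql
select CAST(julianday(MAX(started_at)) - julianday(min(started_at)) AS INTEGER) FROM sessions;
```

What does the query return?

MIN = 2028-01-22, MAX = 2029-02-02.
9 days remain in January 2028 after the 22nd (31 − 22).
Full months from February 2028 through January 2029 contribute their day counts.
Then 2 days into February 2029.
Total: 9 + 29 + 31 + 30 + 31 + 30 + 31 + 31 + 30 + 31 + 30 + 31 + 31 + 2 = 377.

377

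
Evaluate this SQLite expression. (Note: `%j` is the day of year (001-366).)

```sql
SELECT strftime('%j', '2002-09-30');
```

273

Day-of-year for 2002-09-30: days since 2002-01-01 inclusive = 273, zero-padded to 273.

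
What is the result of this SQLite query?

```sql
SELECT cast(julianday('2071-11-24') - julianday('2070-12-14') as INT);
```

345

17 days remain in December 2070 after the 14th (31 − 14).
Full months from January 2071 through October 2071 contribute their day counts.
Then 24 days into November 2071.
Total: 17 + 31 + 28 + 31 + 30 + 31 + 30 + 31 + 31 + 30 + 31 + 24 = 345.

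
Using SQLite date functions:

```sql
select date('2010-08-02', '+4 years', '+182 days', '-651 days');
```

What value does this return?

2013-04-20

Adding +4 years to 2010-08-02 gives 2014-08-02.
Applying '+182 days' to 2014-08-02: counting 182 days forward gives 2015-01-31.
Applying '-651 days' to 2015-01-31: counting 651 days back gives 2013-04-20.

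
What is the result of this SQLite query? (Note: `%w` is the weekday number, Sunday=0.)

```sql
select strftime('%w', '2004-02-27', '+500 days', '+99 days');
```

First apply '+500 days', '+99 days': 2004-02-27 → 2005-10-18.
2005-10-18 is a Tuesday; with Sunday=0 that is 2.

2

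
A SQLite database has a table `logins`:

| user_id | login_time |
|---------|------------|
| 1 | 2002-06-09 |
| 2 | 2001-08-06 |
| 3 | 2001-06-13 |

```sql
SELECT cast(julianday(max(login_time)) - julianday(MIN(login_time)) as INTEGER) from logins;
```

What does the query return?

MIN = 2001-06-13, MAX = 2002-06-09.
17 days remain in June 2001 after the 13th (30 − 13).
Full months from July 2001 through May 2002 contribute their day counts.
Then 9 days into June 2002.
Total: 17 + 31 + 31 + 30 + 31 + 30 + 31 + 31 + 28 + 31 + 30 + 31 + 9 = 361.

361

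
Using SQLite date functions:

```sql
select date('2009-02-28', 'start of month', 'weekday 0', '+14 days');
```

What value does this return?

`start of month` rewinds 2009-02-28 to 2009-02-01.
`weekday 0` advances to the next Sunday; 2009-02-01 is already a Sunday, so it stays at 2009-02-01.
Advancing 14 more days within February lands on 2009-02-15.

2009-02-15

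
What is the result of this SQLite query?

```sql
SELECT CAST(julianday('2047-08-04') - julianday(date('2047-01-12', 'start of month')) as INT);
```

`start of month` rewinds 2047-01-12 to 2047-01-01.
30 days remain in January 2047 after the 1st (31 − 1).
Full months from February 2047 through July 2047 contribute their day counts.
Then 4 days into August 2047.
Total: 30 + 28 + 31 + 30 + 31 + 30 + 31 + 4 = 215.

215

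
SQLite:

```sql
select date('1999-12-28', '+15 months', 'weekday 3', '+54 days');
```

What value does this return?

2001-05-21

Adding +15 months to 1999-12-28 gives 2001-03-28.
`weekday 3` advances to the next Wednesday; 2001-03-28 is already a Wednesday, so it stays at 2001-03-28.
Applying '+54 days' to 2001-03-28: counting 54 days forward gives 2001-05-21.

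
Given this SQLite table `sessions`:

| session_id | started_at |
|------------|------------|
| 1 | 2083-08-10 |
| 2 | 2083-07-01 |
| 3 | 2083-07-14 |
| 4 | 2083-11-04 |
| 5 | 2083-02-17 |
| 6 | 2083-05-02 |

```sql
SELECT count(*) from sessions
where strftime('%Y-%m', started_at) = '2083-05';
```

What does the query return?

1

Rows with year-month 2083-05: 2083-05-02 → 1.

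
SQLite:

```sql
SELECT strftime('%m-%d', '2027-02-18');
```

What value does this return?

`%m-%d` extracts the month-day: 02-18.

02-18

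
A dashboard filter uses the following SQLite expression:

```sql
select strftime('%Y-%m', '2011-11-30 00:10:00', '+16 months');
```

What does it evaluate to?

2013-03

First apply '+16 months': 2011-11-30 00:10:00 → 2013-03-30 00:10:00.
`%Y-%m` extracts the year-month: 2013-03.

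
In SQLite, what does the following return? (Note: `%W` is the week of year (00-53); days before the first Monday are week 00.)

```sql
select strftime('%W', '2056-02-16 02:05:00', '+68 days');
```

First apply '+68 days': 2056-02-16 02:05:00 → 2056-04-24 02:05:00.
2056-04-24 is a Monday. SQLite's %W counts Mondays since the year started; the result is 17.

17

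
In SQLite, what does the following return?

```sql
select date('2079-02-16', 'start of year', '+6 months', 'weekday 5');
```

`start of year` rewinds 2079-02-16 to 2079-01-01.
Adding +6 months to 2079-01-01 gives 2079-07-01.
`weekday 5` advances to the next Friday; 2079-07-01 is a Saturday, so it moves forward to 2079-07-07.

2079-07-07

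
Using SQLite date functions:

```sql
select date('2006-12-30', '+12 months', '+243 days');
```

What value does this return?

Adding +12 months to 2006-12-30 gives 2007-12-30.
Applying '+243 days' to 2007-12-30: counting 243 days forward gives 2008-08-29.

2008-08-29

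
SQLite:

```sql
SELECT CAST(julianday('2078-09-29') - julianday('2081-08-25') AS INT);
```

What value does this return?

-1061

1 day remains in September 2078 after the 29th (30 − 29).
Full months from October 2078 through July 2081 contribute their day counts.
Then 25 days into August 2081.
Total: 1 + 31 + 30 + 31 + 31 + 28 + 31 + 30 + 31 + 30 + 31 + 31 + 30 + 31 + 30 + 31 + 31 + 29 + 31 + 30 + 31 + 30 + 31 + 31 + 30 + 31 + 30 + 31 + 31 + 28 + 31 + 30 + 31 + 30 + 31 + 25 = 1061.
The subtraction is earlier − later, so the result is −1061 → -1061.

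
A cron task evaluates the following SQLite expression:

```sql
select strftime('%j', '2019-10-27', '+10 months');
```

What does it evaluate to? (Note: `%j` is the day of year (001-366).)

240

First apply '+10 months': 2019-10-27 → 2020-08-27.
Day-of-year for 2020-08-27: days since 2020-01-01 inclusive = 240, zero-padded to 240.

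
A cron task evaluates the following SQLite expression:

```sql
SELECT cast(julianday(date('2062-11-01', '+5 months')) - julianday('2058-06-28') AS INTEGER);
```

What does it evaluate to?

Adding +5 months to 2062-11-01 gives 2063-04-01.
2 days remain in June 2058 after the 28th (30 − 28).
Full months from July 2058 through March 2063 contribute their day counts.
Then 1 day into April 2063.
Total: 2 + 31 + 31 + 30 + 31 + 30 + 31 + 31 + 28 + 31 + 30 + 31 + 30 + 31 + 31 + 30 + 31 + 30 + 31 + 31 + 29 + 31 + 30 + 31 + 30 + 31 + 31 + 30 + 31 + 30 + 31 + 31 + 28 + 31 + 30 + 31 + 30 + 31 + 31 + 30 + 31 + 30 + 31 + 31 + 28 + 31 + 30 + 31 + 30 + 31 + 31 + 30 + 31 + 30 + 31 + 31 + 28 + 31 + 1 = 1738.

1738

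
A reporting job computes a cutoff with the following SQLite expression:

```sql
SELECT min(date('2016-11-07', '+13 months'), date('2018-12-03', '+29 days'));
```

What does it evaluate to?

2017-12-07

date('2016-11-07', '+13 months') → 2017-12-07.
date('2018-12-03', '+29 days') → 2019-01-01.
Earlier of the two is 2017-12-07.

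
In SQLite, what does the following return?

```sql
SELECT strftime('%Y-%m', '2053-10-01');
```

2053-10

`%Y-%m` extracts the year-month: 2053-10.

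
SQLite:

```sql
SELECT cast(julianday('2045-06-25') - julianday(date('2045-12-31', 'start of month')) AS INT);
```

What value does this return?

`start of month` rewinds 2045-12-31 to 2045-12-01.
5 days remain in June 2045 after the 25th (30 − 25).
July 2045: 31 days.
August 2045: 31 days.
September 2045: 30 days.
October 2045: 31 days.
November 2045: 30 days.
Then 1 day into December 2045.
Total: 5 + 31 + 31 + 30 + 31 + 30 + 1 = 159.
The subtraction is earlier − later, so the result is −159 → -159.

-159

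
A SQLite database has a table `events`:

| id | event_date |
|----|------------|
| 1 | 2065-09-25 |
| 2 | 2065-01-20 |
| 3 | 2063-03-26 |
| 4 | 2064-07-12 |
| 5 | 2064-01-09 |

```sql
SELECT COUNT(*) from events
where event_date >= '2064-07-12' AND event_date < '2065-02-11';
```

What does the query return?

2

Rows in [2064-07-12, 2065-02-11): 2065-01-20, 2064-07-12 → 2 rows.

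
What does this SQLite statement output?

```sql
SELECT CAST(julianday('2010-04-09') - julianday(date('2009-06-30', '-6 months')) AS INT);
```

Adding -6 months to 2009-06-30 gives 2008-12-30.
1 day remains in December 2008 after the 30th (31 − 30).
Full months from January 2009 through March 2010 contribute their day counts.
Then 9 days into April 2010.
Total: 1 + 31 + 28 + 31 + 30 + 31 + 30 + 31 + 31 + 30 + 31 + 30 + 31 + 31 + 28 + 31 + 9 = 465.

465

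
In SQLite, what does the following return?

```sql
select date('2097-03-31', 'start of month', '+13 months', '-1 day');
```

2098-03-31

`start of month` rewinds 2097-03-31 to 2097-03-01.
Adding +13 months to 2097-03-01 gives 2098-04-01.
Going back 1 day from 2098-04-01 reaches 2098-03-31 (last day of March, 31 days).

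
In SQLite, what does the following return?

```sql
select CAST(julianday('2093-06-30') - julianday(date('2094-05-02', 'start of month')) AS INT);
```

-305

`start of month` rewinds 2094-05-02 to 2094-05-01.
0 days remain in June 2093 after the 30th (30 − 30).
Full months from July 2093 through April 2094 contribute their day counts.
Then 1 day into May 2094.
Total: 0 + 31 + 31 + 30 + 31 + 30 + 31 + 31 + 28 + 31 + 30 + 1 = 305.
The subtraction is earlier − later, so the result is −305 → -305.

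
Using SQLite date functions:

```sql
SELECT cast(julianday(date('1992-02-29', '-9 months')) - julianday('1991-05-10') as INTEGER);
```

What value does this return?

Adding -9 months to 1992-02-29 gives 1991-05-29.
Both dates are in May 1991: 29 − 10 = 19.

19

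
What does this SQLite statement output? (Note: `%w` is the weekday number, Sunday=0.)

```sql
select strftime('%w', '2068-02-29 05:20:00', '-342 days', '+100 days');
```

First apply '-342 days', '+100 days': 2068-02-29 05:20:00 → 2067-07-02 05:20:00.
2067-07-02 is a Saturday; with Sunday=0 that is 6.

6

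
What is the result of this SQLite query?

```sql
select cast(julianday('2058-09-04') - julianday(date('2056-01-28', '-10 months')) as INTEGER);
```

Adding -10 months to 2056-01-28 gives 2055-03-28.
3 days remain in March 2055 after the 28th (31 − 28).
Full months from April 2055 through August 2058 contribute their day counts.
Then 4 days into September 2058.
Total: 3 + 30 + 31 + 30 + 31 + 31 + 30 + 31 + 30 + 31 + 31 + 29 + 31 + 30 + 31 + 30 + 31 + 31 + 30 + 31 + 30 + 31 + 31 + 28 + 31 + 30 + 31 + 30 + 31 + 31 + 30 + 31 + 30 + 31 + 31 + 28 + 31 + 30 + 31 + 30 + 31 + 31 + 4 = 1256.

1256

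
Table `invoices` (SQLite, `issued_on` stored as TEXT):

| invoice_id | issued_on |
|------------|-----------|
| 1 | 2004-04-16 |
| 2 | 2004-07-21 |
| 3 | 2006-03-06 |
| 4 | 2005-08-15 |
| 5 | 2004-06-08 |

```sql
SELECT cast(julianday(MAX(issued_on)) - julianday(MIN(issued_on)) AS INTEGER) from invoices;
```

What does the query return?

MIN = 2004-04-16, MAX = 2006-03-06.
14 days remain in April 2004 after the 16th (30 − 16).
Full months from May 2004 through February 2006 contribute their day counts.
Then 6 days into March 2006.
Total: 14 + 31 + 30 + 31 + 31 + 30 + 31 + 30 + 31 + 31 + 28 + 31 + 30 + 31 + 30 + 31 + 31 + 30 + 31 + 30 + 31 + 31 + 28 + 6 = 689.

689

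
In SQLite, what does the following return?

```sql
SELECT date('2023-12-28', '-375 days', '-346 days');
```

Applying '-375 days' to 2023-12-28: counting 375 days back gives 2022-12-18.
Applying '-346 days' to 2022-12-18: counting 346 days back gives 2022-01-06.

2022-01-06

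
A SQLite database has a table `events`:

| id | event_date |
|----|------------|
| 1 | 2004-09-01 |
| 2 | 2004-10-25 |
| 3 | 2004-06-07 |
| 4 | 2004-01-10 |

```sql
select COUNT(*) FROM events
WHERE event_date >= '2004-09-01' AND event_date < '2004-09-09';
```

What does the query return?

Rows in [2004-09-01, 2004-09-09): 2004-09-01 → 1 row.

1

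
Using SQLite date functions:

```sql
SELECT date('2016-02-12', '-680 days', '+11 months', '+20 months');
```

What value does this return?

Applying '-680 days' to 2016-02-12: counting 680 days back gives 2014-04-03.
Adding +11 months to 2014-04-03 gives 2015-03-03.
Adding +20 months to 2015-03-03 gives 2016-11-03.

2016-11-03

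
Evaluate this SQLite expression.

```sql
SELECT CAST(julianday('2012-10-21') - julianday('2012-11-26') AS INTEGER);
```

10 days remain in October 2012 after the 21st (31 − 21).
Then 26 days into November 2012.
Total: 10 + 26 = 36.
The subtraction is earlier − later, so the result is −36 → -36.

-36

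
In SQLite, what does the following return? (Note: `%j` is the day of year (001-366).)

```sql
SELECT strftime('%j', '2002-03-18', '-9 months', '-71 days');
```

098

First apply '-9 months', '-71 days': 2002-03-18 → 2001-04-08.
Day-of-year for 2001-04-08: days since 2001-01-01 inclusive = 98, zero-padded to 098.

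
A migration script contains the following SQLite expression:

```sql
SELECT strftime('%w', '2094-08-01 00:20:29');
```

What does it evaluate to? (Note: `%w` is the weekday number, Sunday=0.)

0

2094-08-01 is a Sunday; with Sunday=0 that is 0.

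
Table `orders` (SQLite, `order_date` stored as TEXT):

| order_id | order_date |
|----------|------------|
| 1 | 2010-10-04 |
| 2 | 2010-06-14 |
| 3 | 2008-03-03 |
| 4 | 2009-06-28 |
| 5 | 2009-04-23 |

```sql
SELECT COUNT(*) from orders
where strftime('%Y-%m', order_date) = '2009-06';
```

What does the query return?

1

Rows with year-month 2009-06: 2009-06-28 → 1.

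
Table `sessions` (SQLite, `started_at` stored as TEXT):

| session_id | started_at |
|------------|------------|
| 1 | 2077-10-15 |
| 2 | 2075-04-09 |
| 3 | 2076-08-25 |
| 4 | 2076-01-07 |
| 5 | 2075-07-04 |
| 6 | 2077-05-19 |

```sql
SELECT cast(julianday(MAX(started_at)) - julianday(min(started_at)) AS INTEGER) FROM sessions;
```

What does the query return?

MIN = 2075-04-09, MAX = 2077-10-15.
21 days remain in April 2075 after the 9th (30 − 9).
Full months from May 2075 through September 2077 contribute their day counts.
Then 15 days into October 2077.
Total: 21 + 31 + 30 + 31 + 31 + 30 + 31 + 30 + 31 + 31 + 29 + 31 + 30 + 31 + 30 + 31 + 31 + 30 + 31 + 30 + 31 + 31 + 28 + 31 + 30 + 31 + 30 + 31 + 31 + 30 + 15 = 920.

920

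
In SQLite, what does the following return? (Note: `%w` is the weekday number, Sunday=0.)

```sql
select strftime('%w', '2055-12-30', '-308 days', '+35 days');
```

First apply '-308 days', '+35 days': 2055-12-30 → 2055-04-01.
2055-04-01 is a Thursday; with Sunday=0 that is 4.

4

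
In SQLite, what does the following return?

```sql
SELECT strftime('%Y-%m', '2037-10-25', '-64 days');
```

First apply '-64 days': 2037-10-25 → 2037-08-22.
`%Y-%m` extracts the year-month: 2037-08.

2037-08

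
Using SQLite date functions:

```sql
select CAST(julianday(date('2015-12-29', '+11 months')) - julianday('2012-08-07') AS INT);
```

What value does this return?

1575

Adding +11 months to 2015-12-29 gives 2016-11-29.
24 days remain in August 2012 after the 7th (31 − 7).
Full months from September 2012 through October 2016 contribute their day counts.
Then 29 days into November 2016.
Total: 24 + 30 + 31 + 30 + 31 + 31 + 28 + 31 + 30 + 31 + 30 + 31 + 31 + 30 + 31 + 30 + 31 + 31 + 28 + 31 + 30 + 31 + 30 + 31 + 31 + 30 + 31 + 30 + 31 + 31 + 28 + 31 + 30 + 31 + 30 + 31 + 31 + 30 + 31 + 30 + 31 + 31 + 29 + 31 + 30 + 31 + 30 + 31 + 31 + 30 + 31 + 29 = 1575.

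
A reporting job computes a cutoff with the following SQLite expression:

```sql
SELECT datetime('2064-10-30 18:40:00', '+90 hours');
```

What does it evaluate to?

2064-11-03 12:40:00

+90 hours from 2064-10-30 18:40:00 is 2064-11-03 12:40:00 (crosses midnight).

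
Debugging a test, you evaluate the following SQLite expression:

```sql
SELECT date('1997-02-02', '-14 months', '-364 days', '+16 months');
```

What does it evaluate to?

Adding -14 months to 1997-02-02 gives 1995-12-02.
Applying '-364 days' to 1995-12-02: counting 364 days back gives 1994-12-03.
Adding +16 months to 1994-12-03 gives 1996-04-03.

1996-04-03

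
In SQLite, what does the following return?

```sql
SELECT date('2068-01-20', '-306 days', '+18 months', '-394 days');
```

Applying '-306 days' to 2068-01-20: counting 306 days back gives 2067-03-20.
Adding +18 months to 2067-03-20 gives 2068-09-20.
Applying '-394 days' to 2068-09-20: counting 394 days back gives 2067-08-23.

2067-08-23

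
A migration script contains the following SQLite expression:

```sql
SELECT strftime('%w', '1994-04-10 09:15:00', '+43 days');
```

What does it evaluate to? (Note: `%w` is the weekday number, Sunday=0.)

First apply '+43 days': 1994-04-10 09:15:00 → 1994-05-23 09:15:00.
1994-05-23 is a Monday; with Sunday=0 that is 1.

1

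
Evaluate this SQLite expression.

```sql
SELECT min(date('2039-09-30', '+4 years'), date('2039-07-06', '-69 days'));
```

2039-04-28

date('2039-09-30', '+4 years') → 2043-09-30.
date('2039-07-06', '-69 days') → 2039-04-28.
Earlier of the two is 2039-04-28.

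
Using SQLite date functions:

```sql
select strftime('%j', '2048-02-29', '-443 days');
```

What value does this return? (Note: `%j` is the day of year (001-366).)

First apply '-443 days': 2048-02-29 → 2046-12-13.
Day-of-year for 2046-12-13: days since 2046-01-01 inclusive = 347, zero-padded to 347.

347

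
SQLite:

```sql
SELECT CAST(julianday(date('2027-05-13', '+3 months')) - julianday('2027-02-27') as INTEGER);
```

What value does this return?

Adding +3 months to 2027-05-13 gives 2027-08-13.
1 day remains in February 2027 after the 27th (28 − 27).
March 2027: 31 days.
April 2027: 30 days.
May 2027: 31 days.
June 2027: 30 days.
July 2027: 31 days.
Then 13 days into August 2027.
Total: 1 + 31 + 30 + 31 + 30 + 31 + 13 = 167.

167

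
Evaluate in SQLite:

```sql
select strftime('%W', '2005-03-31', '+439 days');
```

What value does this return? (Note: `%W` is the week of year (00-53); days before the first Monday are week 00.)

24

First apply '+439 days': 2005-03-31 → 2006-06-13.
2006-06-13 is a Tuesday. SQLite's %W counts Mondays since the year started; the result is 24.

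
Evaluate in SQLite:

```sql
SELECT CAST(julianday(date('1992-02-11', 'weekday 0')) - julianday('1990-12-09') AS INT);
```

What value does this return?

434

`weekday 0` advances to the next Sunday; 1992-02-11 is a Tuesday, so it moves forward to 1992-02-16.
22 days remain in December 1990 after the 9th (31 − 9).
Full months from January 1991 through January 1992 contribute their day counts.
Then 16 days into February 1992.
Total: 22 + 31 + 28 + 31 + 30 + 31 + 30 + 31 + 31 + 30 + 31 + 30 + 31 + 31 + 16 = 434.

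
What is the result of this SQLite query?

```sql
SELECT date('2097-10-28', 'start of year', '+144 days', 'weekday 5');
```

`start of year` rewinds 2097-10-28 to 2097-01-01.
Applying '+144 days' to 2097-01-01: counting 144 days forward gives 2097-05-25.
`weekday 5` advances to the next Friday; 2097-05-25 is a Saturday, so it moves forward to 2097-05-31.

2097-05-31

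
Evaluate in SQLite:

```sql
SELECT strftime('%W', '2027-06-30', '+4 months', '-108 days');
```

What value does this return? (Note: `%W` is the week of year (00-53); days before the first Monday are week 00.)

28

First apply '+4 months', '-108 days': 2027-06-30 → 2027-07-14.
2027-07-14 is a Wednesday. SQLite's %W counts Mondays since the year started; the result is 28.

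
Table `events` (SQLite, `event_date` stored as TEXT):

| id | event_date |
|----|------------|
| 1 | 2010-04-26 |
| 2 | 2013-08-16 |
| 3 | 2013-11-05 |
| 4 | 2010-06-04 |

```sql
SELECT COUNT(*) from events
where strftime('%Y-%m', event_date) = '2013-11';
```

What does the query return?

Rows with year-month 2013-11: 2013-11-05 → 1.

1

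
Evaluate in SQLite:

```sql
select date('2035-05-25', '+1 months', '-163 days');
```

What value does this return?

2035-01-13

Adding +1 month to 2035-05-25 gives 2035-06-25.
Applying '-163 days' to 2035-06-25: counting 163 days back gives 2035-01-13.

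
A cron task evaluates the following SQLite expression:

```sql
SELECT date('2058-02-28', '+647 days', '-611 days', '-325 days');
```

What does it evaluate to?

2057-05-15

Applying '+647 days' to 2058-02-28: counting 647 days forward gives 2059-12-07.
Applying '-611 days' to 2059-12-07: counting 611 days back gives 2058-04-05.
Applying '-325 days' to 2058-04-05: counting 325 days back gives 2057-05-15.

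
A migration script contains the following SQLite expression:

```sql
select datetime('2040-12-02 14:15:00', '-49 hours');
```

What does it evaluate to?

-49 hours from 2040-12-02 14:15:00 is 2040-11-30 13:15:00 (crosses midnight).

2040-11-30 13:15:00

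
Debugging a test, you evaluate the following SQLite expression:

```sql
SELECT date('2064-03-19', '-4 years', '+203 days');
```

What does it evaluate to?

2060-10-08

Adding -4 years to 2064-03-19 gives 2060-03-19.
Applying '+203 days' to 2060-03-19: counting 203 days forward gives 2060-10-08.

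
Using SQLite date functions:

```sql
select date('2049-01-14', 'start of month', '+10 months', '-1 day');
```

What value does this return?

`start of month` rewinds 2049-01-14 to 2049-01-01.
Adding +10 months to 2049-01-01 gives 2049-11-01.
Going back 1 day from 2049-11-01 reaches 2049-10-31 (last day of October, 31 days).

2049-10-31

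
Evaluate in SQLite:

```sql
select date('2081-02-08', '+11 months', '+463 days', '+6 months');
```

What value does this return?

Adding +11 months to 2081-02-08 gives 2082-01-08.
Applying '+463 days' to 2082-01-08: counting 463 days forward gives 2083-04-16.
Adding +6 months to 2083-04-16 gives 2083-10-16.

2083-10-16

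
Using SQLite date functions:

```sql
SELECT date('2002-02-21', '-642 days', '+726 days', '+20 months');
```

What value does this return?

Applying '-642 days' to 2002-02-21: counting 642 days back gives 2000-05-20.
Applying '+726 days' to 2000-05-20: counting 726 days forward gives 2002-05-16.
Adding +20 months to 2002-05-16 gives 2004-01-16.

2004-01-16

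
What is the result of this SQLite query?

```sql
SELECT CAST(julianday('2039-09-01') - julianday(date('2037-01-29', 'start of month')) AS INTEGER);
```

`start of month` rewinds 2037-01-29 to 2037-01-01.
30 days remain in January 2037 after the 1st (31 − 1).
Full months from February 2037 through August 2039 contribute their day counts.
Then 1 day into September 2039.
Total: 30 + 28 + 31 + 30 + 31 + 30 + 31 + 31 + 30 + 31 + 30 + 31 + 31 + 28 + 31 + 30 + 31 + 30 + 31 + 31 + 30 + 31 + 30 + 31 + 31 + 28 + 31 + 30 + 31 + 30 + 31 + 31 + 1 = 973.

973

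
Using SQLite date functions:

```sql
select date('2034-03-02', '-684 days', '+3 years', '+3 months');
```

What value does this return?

2035-07-17

Applying '-684 days' to 2034-03-02: counting 684 days back gives 2032-04-17.
Adding +3 years to 2032-04-17 gives 2035-04-17.
Adding +3 months to 2035-04-17 gives 2035-07-17.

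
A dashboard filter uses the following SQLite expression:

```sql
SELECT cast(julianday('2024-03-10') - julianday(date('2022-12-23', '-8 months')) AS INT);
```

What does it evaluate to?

687

Adding -8 months to 2022-12-23 gives 2022-04-23.
7 days remain in April 2022 after the 23rd (30 − 23).
Full months from May 2022 through February 2024 contribute their day counts.
Then 10 days into March 2024.
Total: 7 + 31 + 30 + 31 + 31 + 30 + 31 + 30 + 31 + 31 + 28 + 31 + 30 + 31 + 30 + 31 + 31 + 30 + 31 + 30 + 31 + 31 + 29 + 10 = 687.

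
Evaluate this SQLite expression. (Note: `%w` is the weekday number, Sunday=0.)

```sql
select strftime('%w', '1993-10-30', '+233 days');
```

1

First apply '+233 days': 1993-10-30 → 1994-06-20.
1994-06-20 is a Monday; with Sunday=0 that is 1.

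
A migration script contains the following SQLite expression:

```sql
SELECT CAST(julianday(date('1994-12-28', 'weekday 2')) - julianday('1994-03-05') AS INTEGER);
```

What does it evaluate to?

`weekday 2` advances to the next Tuesday; 1994-12-28 is a Wednesday, so it moves forward to 1995-01-03.
26 days remain in March 1994 after the 5th (31 − 5).
Full months from April 1994 through December 1994 contribute their day counts.
Then 3 days into January 1995.
Total: 26 + 30 + 31 + 30 + 31 + 31 + 30 + 31 + 30 + 31 + 3 = 304.

304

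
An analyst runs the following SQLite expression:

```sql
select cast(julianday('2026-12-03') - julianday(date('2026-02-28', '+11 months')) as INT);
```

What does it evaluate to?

-56

Adding +11 months to 2026-02-28 gives 2027-01-28.
28 days remain in December 2026 after the 3rd (31 − 3).
Then 28 days into January 2027.
Total: 28 + 28 = 56.
The subtraction is earlier − later, so the result is −56 → -56.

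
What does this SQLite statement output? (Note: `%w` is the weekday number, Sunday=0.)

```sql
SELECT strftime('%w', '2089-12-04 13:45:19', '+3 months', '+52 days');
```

2

First apply '+3 months', '+52 days': 2089-12-04 13:45:19 → 2090-04-25 13:45:19.
2090-04-25 is a Tuesday; with Sunday=0 that is 2.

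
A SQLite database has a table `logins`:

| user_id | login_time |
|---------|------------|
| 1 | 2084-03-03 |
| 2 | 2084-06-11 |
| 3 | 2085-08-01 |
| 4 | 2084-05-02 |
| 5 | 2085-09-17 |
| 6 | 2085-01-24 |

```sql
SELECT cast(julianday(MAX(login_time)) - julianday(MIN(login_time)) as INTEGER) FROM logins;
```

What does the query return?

MIN = 2084-03-03, MAX = 2085-09-17.
28 days remain in March 2084 after the 3rd (31 − 3).
Full months from April 2084 through August 2085 contribute their day counts.
Then 17 days into September 2085.
Total: 28 + 30 + 31 + 30 + 31 + 31 + 30 + 31 + 30 + 31 + 31 + 28 + 31 + 30 + 31 + 30 + 31 + 31 + 17 = 563.

563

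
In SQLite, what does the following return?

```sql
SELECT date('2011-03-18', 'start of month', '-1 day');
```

`start of month` rewinds 2011-03-18 to 2011-03-01.
Going back 1 day from 2011-03-01 reaches 2011-02-28 (last day of February, 28 days).

2011-02-28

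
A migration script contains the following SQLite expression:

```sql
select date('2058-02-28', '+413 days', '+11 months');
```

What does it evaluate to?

2060-03-17

Applying '+413 days' to 2058-02-28: counting 413 days forward gives 2059-04-17.
Adding +11 months to 2059-04-17 gives 2060-03-17.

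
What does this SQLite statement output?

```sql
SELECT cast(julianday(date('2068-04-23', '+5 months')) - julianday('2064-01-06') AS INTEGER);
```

1722

Adding +5 months to 2068-04-23 gives 2068-09-23.
25 days remain in January 2064 after the 6th (31 − 6).
Full months from February 2064 through August 2068 contribute their day counts.
Then 23 days into September 2068.
Total: 25 + 29 + 31 + 30 + 31 + 30 + 31 + 31 + 30 + 31 + 30 + 31 + 31 + 28 + 31 + 30 + 31 + 30 + 31 + 31 + 30 + 31 + 30 + 31 + 31 + 28 + 31 + 30 + 31 + 30 + 31 + 31 + 30 + 31 + 30 + 31 + 31 + 28 + 31 + 30 + 31 + 30 + 31 + 31 + 30 + 31 + 30 + 31 + 31 + 29 + 31 + 30 + 31 + 30 + 31 + 31 + 23 = 1722.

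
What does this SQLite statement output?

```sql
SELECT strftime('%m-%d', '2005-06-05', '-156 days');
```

First apply '-156 days': 2005-06-05 → 2004-12-31.
`%m-%d` extracts the month-day: 12-31.

12-31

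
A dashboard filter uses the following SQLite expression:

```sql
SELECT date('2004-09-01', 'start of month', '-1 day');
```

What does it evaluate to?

`start of month` rewinds 2004-09-01 to 2004-09-01.
Going back 1 day from 2004-09-01 reaches 2004-08-31 (last day of August, 31 days).

2004-08-31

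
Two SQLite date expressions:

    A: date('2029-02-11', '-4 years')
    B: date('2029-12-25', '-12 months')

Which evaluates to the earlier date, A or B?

A = 2025-02-11.
B = 2028-12-25.
A is earlier.

A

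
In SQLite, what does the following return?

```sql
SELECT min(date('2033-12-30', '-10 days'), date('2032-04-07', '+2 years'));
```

date('2033-12-30', '-10 days') → 2033-12-20.
date('2032-04-07', '+2 years') → 2034-04-07.
Earlier of the two is 2033-12-20.

2033-12-20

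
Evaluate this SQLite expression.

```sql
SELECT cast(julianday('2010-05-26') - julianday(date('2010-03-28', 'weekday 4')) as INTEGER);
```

55

`weekday 4` advances to the next Thursday; 2010-03-28 is a Sunday, so it moves forward to 2010-04-01.
29 days remain in April 2010 after the 1st (30 − 1).
Then 26 days into May 2010.
Total: 29 + 26 = 55.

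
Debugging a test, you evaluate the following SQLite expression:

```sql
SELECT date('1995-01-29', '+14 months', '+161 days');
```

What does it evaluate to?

Adding +14 months to 1995-01-29 gives 1996-03-29.
Applying '+161 days' to 1996-03-29: counting 161 days forward gives 1996-09-06.

1996-09-06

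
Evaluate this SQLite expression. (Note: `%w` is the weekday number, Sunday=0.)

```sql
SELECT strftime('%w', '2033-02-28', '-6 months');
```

6

First apply '-6 months': 2033-02-28 → 2032-08-28.
2032-08-28 is a Saturday; with Sunday=0 that is 6.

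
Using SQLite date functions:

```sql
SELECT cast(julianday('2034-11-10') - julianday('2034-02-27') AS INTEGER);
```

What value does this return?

256

1 day remains in February 2034 after the 27th (28 − 27).
Full months from March 2034 through October 2034 contribute their day counts.
Then 10 days into November 2034.
Total: 1 + 31 + 30 + 31 + 30 + 31 + 31 + 30 + 31 + 10 = 256.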